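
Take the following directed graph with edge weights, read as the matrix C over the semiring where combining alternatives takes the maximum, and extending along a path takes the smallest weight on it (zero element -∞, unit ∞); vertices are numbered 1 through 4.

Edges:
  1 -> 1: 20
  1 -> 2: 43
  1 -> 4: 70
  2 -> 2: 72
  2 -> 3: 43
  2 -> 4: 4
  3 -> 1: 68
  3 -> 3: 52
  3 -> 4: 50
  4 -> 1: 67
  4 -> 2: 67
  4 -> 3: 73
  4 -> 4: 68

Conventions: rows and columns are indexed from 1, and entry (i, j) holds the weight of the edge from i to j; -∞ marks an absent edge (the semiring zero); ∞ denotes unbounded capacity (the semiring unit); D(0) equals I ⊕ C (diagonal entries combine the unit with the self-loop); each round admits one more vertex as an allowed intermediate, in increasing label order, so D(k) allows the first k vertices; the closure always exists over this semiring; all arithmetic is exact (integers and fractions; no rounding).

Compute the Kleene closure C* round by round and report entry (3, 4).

D(0):
  [∞, 43, -∞, 70]
  [-∞, ∞, 43, 4]
  [68, -∞, ∞, 50]
  [67, 67, 73, ∞]
D(1):
  [∞, 43, -∞, 70]
  [-∞, ∞, 43, 4]
  [68, 43, ∞, 68]
  [67, 67, 73, ∞]
D(2):
  [∞, 43, 43, 70]
  [-∞, ∞, 43, 4]
  [68, 43, ∞, 68]
  [67, 67, 73, ∞]
D(3):
  [∞, 43, 43, 70]
  [43, ∞, 43, 43]
  [68, 43, ∞, 68]
  [68, 67, 73, ∞]
D(4):
  [∞, 67, 70, 70]
  [43, ∞, 43, 43]
  [68, 67, ∞, 68]
  [68, 67, 73, ∞]
Answer: C*[3][4] = 68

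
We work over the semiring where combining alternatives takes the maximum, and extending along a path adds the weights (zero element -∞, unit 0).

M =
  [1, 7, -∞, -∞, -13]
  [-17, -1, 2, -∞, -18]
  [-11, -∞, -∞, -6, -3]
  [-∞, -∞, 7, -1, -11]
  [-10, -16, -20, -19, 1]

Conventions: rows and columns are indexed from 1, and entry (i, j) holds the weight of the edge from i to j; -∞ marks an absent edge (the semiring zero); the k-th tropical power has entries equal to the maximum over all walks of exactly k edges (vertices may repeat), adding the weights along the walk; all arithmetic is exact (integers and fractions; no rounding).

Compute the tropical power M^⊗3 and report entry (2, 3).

M^⊗2:
  [2, 8, 9, -32, -11]
  [-9, -2, 1, -4, -1]
  [-10, -4, 1, -7, -2]
  [-4, -27, 6, 1, 4]
  [-9, -3, -12, -18, 2]
M^⊗3:
  [3, 9, 10, 3, 6]
  [-8, -2, 3, -5, 0]
  [-9, -3, 0, -5, -1]
  [-3, 3, 8, 0, 5]
  [-8, -2, -1, -17, 3]
Key observation: the optimum is the walk 2->3->4->3, with weight 2 + (-6) + 7 = 3.
Optimal value attained by: walk 2->3->4->3.
Answer: (M^⊗3)[2][3] = 3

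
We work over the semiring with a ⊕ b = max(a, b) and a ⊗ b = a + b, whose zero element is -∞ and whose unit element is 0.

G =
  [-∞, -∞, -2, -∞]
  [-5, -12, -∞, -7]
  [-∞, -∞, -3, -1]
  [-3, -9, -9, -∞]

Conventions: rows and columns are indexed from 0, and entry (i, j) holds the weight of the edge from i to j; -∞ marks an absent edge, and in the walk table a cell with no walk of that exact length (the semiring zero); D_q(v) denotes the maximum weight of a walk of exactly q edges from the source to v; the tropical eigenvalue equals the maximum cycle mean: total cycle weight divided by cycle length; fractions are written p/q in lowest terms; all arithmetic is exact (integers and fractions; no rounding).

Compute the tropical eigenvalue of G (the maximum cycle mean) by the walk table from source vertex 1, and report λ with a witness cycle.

q=0: [-∞, 0, -∞, -∞]
q=1: [-5, -12, -∞, -7]
q=2: [-10, -16, -7, -19]
q=3: [-21, -28, -10, -8]
q=4: [-11, -17, -13, -11]
Optimal cycle mean attained by: cycle 0->2->3->0, total (-2) + (-1) + (-3), length 3.
Answer: λ = -2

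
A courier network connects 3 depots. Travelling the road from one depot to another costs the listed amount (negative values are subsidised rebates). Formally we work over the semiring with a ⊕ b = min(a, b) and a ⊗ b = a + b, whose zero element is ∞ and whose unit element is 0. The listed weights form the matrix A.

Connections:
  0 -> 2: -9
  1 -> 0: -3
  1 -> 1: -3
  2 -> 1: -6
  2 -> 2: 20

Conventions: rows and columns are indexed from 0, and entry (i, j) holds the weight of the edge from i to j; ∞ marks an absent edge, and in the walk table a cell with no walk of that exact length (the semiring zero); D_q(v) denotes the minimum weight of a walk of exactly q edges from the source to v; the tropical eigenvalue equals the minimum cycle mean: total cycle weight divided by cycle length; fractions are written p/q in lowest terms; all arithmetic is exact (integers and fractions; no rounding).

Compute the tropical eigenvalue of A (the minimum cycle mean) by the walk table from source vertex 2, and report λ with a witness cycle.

q=0: [∞, ∞, 0]
q=1: [∞, -6, 20]
q=2: [-9, -9, 40]
q=3: [-12, -12, -18]
Optimal cycle mean attained by: cycle 0->2->1->0, total (-9) + (-6) + (-3), length 3.
Answer: λ = -6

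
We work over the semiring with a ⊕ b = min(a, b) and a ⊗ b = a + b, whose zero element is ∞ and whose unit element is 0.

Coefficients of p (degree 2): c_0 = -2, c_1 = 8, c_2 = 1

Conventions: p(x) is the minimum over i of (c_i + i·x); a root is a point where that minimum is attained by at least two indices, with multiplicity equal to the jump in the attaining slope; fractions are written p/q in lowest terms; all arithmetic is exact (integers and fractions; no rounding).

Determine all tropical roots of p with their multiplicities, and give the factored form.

hull edge (i=0, c=-2) to (i=2, c=1): slope 3/2, span 2
Factored form: p(x) = 1 ⊗ (x ⊕ (-3/2)) ⊗ (x ⊕ (-3/2))
Answer: roots = -3/2 (mult 2)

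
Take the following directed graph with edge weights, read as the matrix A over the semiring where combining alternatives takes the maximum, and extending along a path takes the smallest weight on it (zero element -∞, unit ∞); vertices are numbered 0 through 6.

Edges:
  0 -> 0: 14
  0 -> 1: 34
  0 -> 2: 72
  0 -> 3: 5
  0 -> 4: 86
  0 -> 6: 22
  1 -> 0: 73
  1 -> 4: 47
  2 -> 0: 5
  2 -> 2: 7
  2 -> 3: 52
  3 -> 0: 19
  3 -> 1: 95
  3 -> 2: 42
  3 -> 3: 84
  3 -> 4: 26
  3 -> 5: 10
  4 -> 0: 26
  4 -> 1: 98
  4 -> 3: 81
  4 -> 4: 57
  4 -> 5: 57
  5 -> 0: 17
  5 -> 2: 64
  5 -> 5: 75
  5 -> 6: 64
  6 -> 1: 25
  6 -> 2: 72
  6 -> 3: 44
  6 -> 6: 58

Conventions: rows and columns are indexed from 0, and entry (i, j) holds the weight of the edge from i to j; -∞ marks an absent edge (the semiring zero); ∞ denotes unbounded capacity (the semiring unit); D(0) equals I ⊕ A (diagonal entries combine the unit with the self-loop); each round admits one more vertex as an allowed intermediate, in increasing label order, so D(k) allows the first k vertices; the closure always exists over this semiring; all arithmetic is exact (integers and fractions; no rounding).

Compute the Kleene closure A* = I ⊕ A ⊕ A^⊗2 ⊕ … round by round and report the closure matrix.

D(0):
  [∞, 34, 72, 5, 86, -∞, 22]
  [73, ∞, -∞, -∞, 47, -∞, -∞]
  [5, -∞, ∞, 52, -∞, -∞, -∞]
  [19, 95, 42, ∞, 26, 10, -∞]
  [26, 98, -∞, 81, ∞, 57, -∞]
  [17, -∞, 64, -∞, -∞, ∞, 64]
  [-∞, 25, 72, 44, -∞, -∞, ∞]
D(1):
  [∞, 34, 72, 5, 86, -∞, 22]
  [73, ∞, 72, 5, 73, -∞, 22]
  [5, 5, ∞, 52, 5, -∞, 5]
  [19, 95, 42, ∞, 26, 10, 19]
  [26, 98, 26, 81, ∞, 57, 22]
  [17, 17, 64, 5, 17, ∞, 64]
  [-∞, 25, 72, 44, -∞, -∞, ∞]
D(2):
  [∞, 34, 72, 5, 86, -∞, 22]
  [73, ∞, 72, 5, 73, -∞, 22]
  [5, 5, ∞, 52, 5, -∞, 5]
  [73, 95, 72, ∞, 73, 10, 22]
  [73, 98, 72, 81, ∞, 57, 22]
  [17, 17, 64, 5, 17, ∞, 64]
  [25, 25, 72, 44, 25, -∞, ∞]
D(3):
  [∞, 34, 72, 52, 86, -∞, 22]
  [73, ∞, 72, 52, 73, -∞, 22]
  [5, 5, ∞, 52, 5, -∞, 5]
  [73, 95, 72, ∞, 73, 10, 22]
  [73, 98, 72, 81, ∞, 57, 22]
  [17, 17, 64, 52, 17, ∞, 64]
  [25, 25, 72, 52, 25, -∞, ∞]
D(4):
  [∞, 52, 72, 52, 86, 10, 22]
  [73, ∞, 72, 52, 73, 10, 22]
  [52, 52, ∞, 52, 52, 10, 22]
  [73, 95, 72, ∞, 73, 10, 22]
  [73, 98, 72, 81, ∞, 57, 22]
  [52, 52, 64, 52, 52, ∞, 64]
  [52, 52, 72, 52, 52, 10, ∞]
D(5):
  [∞, 86, 72, 81, 86, 57, 22]
  [73, ∞, 72, 73, 73, 57, 22]
  [52, 52, ∞, 52, 52, 52, 22]
  [73, 95, 72, ∞, 73, 57, 22]
  [73, 98, 72, 81, ∞, 57, 22]
  [52, 52, 64, 52, 52, ∞, 64]
  [52, 52, 72, 52, 52, 52, ∞]
D(6):
  [∞, 86, 72, 81, 86, 57, 57]
  [73, ∞, 72, 73, 73, 57, 57]
  [52, 52, ∞, 52, 52, 52, 52]
  [73, 95, 72, ∞, 73, 57, 57]
  [73, 98, 72, 81, ∞, 57, 57]
  [52, 52, 64, 52, 52, ∞, 64]
  [52, 52, 72, 52, 52, 52, ∞]
D(7):
  [∞, 86, 72, 81, 86, 57, 57]
  [73, ∞, 72, 73, 73, 57, 57]
  [52, 52, ∞, 52, 52, 52, 52]
  [73, 95, 72, ∞, 73, 57, 57]
  [73, 98, 72, 81, ∞, 57, 57]
  [52, 52, 64, 52, 52, ∞, 64]
  [52, 52, 72, 52, 52, 52, ∞]
Answer: A* = [[∞, 86, 72, 81, 86, 57, 57], [73, ∞, 72, 73, 73, 57, 57], [52, 52, ∞, 52, 52, 52, 52], [73, 95, 72, ∞, 73, 57, 57], [73, 98, 72, 81, ∞, 57, 57], [52, 52, 64, 52, 52, ∞, 64], [52, 52, 72, 52, 52, 52, ∞]]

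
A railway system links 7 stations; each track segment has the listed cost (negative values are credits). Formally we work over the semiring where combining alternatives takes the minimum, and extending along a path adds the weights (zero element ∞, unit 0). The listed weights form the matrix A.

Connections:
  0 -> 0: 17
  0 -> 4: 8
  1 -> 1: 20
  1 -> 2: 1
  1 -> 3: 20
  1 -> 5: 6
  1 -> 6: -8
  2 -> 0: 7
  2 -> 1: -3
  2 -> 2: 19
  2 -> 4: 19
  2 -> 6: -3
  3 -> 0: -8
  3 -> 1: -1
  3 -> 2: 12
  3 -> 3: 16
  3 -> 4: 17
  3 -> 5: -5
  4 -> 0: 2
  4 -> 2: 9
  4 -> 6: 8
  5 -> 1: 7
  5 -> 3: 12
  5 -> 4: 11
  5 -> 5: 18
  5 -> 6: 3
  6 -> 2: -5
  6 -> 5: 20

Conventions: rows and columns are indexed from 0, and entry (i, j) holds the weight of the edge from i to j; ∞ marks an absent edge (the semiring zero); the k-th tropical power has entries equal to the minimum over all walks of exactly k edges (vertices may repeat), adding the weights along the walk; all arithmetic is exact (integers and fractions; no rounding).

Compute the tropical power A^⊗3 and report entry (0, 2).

A^⊗2:
  [10, ∞, 17, ∞, 25, ∞, 16]
  [8, -2, -13, 18, 17, 12, -2]
  [21, 16, -8, 17, 15, 3, -11]
  [8, 2, 0, 7, 0, 5, -9]
  [16, 6, 3, ∞, 10, 28, 6]
  [4, 11, -2, 27, 29, 7, -1]
  [2, -8, 14, 32, 14, 38, -8]
A^⊗3:
  [24, 14, 11, ∞, 18, 36, 14]
  [-6, -16, -7, 18, 6, 4, -16]
  [-1, -11, -16, 15, 11, 9, -11]
  [-1, -3, -14, 17, 16, 2, -6]
  [10, 0, 1, 26, 22, 12, -2]
  [5, -5, -6, 19, 12, 17, -5]
  [16, 11, -13, 12, 10, -2, -16]
Key observation: the optimum is the walk 0->4->6->2, with weight 8 + 8 + (-5) = 11.
Optimal value attained by: walk 0->4->6->2.
Answer: (A^⊗3)[0][2] = 11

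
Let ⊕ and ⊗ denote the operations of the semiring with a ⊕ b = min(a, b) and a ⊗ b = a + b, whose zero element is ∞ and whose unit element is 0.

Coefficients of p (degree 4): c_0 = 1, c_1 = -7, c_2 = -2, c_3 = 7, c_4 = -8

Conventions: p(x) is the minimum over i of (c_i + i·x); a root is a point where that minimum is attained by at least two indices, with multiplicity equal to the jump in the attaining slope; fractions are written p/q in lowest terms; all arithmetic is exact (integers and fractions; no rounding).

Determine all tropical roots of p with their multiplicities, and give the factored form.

hull edge (i=0, c=1) to (i=1, c=-7): slope -8, span 1
hull edge (i=1, c=-7) to (i=4, c=-8): slope -1/3, span 3
Factored form: p(x) = -8 ⊗ (x ⊕ 1/3) ⊗ (x ⊕ 1/3) ⊗ (x ⊕ 1/3) ⊗ (x ⊕ 8)
Answer: roots = 1/3 (mult 3), 8 (mult 1)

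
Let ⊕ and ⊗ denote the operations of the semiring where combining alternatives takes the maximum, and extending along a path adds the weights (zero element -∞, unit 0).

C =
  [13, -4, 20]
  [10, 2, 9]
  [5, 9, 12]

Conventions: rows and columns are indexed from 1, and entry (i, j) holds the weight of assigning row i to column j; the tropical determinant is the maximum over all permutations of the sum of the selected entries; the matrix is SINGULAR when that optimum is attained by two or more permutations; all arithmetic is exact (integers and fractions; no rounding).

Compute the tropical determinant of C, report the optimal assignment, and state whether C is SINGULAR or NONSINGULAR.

σ = (1, 2, 3): 13 + 2 + 12 = 27
σ = (1, 3, 2): 13 + 9 + 9 = 31
σ = (2, 1, 3): (-4) + 10 + 12 = 18
σ = (2, 3, 1): (-4) + 9 + 5 = 10
σ = (3, 1, 2): 20 + 10 + 9 = 39
σ = (3, 2, 1): 20 + 2 + 5 = 27
Optimal value attained by: σ = (3, 1, 2).
Answer: det⊕(C) = 39; verdict: NONSINGULAR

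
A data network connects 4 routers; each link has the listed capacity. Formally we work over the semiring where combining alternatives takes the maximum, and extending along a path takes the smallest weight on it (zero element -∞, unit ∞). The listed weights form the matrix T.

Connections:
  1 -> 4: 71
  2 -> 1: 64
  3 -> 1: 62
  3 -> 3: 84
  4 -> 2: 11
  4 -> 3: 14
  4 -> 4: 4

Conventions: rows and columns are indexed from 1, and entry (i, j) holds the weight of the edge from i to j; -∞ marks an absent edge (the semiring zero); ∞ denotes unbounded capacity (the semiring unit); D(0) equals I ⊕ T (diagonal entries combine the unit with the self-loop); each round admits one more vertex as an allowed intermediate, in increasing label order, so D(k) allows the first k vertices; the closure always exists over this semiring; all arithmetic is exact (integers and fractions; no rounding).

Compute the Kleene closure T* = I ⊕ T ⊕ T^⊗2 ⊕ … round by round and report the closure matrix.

D(0):
  [∞, -∞, -∞, 71]
  [64, ∞, -∞, -∞]
  [62, -∞, ∞, -∞]
  [-∞, 11, 14, ∞]
D(1):
  [∞, -∞, -∞, 71]
  [64, ∞, -∞, 64]
  [62, -∞, ∞, 62]
  [-∞, 11, 14, ∞]
D(2):
  [∞, -∞, -∞, 71]
  [64, ∞, -∞, 64]
  [62, -∞, ∞, 62]
  [11, 11, 14, ∞]
D(3):
  [∞, -∞, -∞, 71]
  [64, ∞, -∞, 64]
  [62, -∞, ∞, 62]
  [14, 11, 14, ∞]
D(4):
  [∞, 11, 14, 71]
  [64, ∞, 14, 64]
  [62, 11, ∞, 62]
  [14, 11, 14, ∞]
Answer: T* = [[∞, 11, 14, 71], [64, ∞, 14, 64], [62, 11, ∞, 62], [14, 11, 14, ∞]]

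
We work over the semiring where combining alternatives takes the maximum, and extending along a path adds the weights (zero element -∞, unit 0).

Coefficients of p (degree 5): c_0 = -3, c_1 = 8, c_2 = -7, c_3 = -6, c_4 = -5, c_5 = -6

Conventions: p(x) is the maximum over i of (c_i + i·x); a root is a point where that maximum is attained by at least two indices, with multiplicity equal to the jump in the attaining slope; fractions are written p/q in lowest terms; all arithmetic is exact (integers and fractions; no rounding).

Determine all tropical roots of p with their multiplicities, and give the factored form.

hull edge (i=0, c=-3) to (i=1, c=8): slope 11, span 1
hull edge (i=1, c=8) to (i=5, c=-6): slope -7/2, span 4
Factored form: p(x) = -6 ⊗ (x ⊕ (-11)) ⊗ (x ⊕ 7/2) ⊗ (x ⊕ 7/2) ⊗ (x ⊕ 7/2) ⊗ (x ⊕ 7/2)
Answer: roots = -11 (mult 1), 7/2 (mult 4)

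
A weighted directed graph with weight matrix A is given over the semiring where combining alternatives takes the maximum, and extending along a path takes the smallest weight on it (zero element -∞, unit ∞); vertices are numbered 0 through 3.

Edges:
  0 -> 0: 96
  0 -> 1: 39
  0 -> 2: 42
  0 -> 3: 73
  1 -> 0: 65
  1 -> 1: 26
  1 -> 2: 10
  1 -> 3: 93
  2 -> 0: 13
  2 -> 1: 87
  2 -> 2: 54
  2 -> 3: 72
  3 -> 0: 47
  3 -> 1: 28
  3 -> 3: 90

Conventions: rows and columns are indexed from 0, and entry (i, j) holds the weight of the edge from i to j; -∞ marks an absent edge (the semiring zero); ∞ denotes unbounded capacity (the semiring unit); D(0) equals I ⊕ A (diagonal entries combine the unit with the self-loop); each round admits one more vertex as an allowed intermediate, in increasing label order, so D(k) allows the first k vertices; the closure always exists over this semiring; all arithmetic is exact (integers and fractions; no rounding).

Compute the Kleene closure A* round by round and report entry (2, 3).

D(0):
  [∞, 39, 42, 73]
  [65, ∞, 10, 93]
  [13, 87, ∞, 72]
  [47, 28, -∞, ∞]
D(1):
  [∞, 39, 42, 73]
  [65, ∞, 42, 93]
  [13, 87, ∞, 72]
  [47, 39, 42, ∞]
D(2):
  [∞, 39, 42, 73]
  [65, ∞, 42, 93]
  [65, 87, ∞, 87]
  [47, 39, 42, ∞]
D(3):
  [∞, 42, 42, 73]
  [65, ∞, 42, 93]
  [65, 87, ∞, 87]
  [47, 42, 42, ∞]
D(4):
  [∞, 42, 42, 73]
  [65, ∞, 42, 93]
  [65, 87, ∞, 87]
  [47, 42, 42, ∞]
Answer: A*[2][3] = 87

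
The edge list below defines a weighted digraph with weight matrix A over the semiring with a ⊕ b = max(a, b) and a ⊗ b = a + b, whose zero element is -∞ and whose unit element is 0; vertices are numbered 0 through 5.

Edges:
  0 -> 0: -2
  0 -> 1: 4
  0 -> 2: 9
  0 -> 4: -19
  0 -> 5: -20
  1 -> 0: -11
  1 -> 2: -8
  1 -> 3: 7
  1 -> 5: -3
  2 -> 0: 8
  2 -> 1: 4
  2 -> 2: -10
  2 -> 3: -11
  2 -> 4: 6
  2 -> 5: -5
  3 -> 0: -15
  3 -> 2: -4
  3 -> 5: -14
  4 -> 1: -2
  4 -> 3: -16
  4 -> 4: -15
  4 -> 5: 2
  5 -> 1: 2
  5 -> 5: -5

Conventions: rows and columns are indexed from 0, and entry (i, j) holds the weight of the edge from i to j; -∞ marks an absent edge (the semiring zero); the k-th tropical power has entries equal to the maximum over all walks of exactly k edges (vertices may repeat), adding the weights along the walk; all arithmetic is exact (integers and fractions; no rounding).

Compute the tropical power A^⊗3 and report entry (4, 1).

A^⊗2:
  [17, 13, 7, 11, 15, 4]
  [0, -1, 3, -19, -2, -7]
  [6, 12, 17, 11, -4, 8]
  [4, 0, -6, -15, 2, -9]
  [-13, 4, -10, 5, -30, -3]
  [-9, -3, -6, 9, -∞, -1]
A^⊗3:
  [15, 21, 26, 20, 13, 17]
  [11, 7, 9, 6, 9, 0]
  [25, 21, 15, 19, 23, 12]
  [2, 8, 13, 7, 0, 4]
  [-2, -1, 1, 11, -4, 1]
  [2, 1, 5, 4, 0, -5]
Key observation: the optimum is the walk 4->5->5->1, with weight 2 + (-5) + 2 = -1.
Optimal value attained by: walk 4->5->5->1.
Answer: (A^⊗3)[4][1] = -1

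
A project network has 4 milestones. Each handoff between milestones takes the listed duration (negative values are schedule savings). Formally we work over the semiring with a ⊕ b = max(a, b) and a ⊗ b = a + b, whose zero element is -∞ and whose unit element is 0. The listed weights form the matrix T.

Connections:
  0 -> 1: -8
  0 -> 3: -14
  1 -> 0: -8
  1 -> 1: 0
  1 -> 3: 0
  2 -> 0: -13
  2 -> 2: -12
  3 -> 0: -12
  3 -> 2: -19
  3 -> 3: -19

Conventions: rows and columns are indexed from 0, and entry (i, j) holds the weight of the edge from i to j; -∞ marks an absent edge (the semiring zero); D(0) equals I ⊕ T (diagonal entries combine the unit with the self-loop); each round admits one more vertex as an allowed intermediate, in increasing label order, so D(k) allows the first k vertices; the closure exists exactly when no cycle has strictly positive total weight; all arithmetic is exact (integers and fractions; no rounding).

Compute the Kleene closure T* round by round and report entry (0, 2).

D(0):
  [0, -8, -∞, -14]
  [-8, 0, -∞, 0]
  [-13, -∞, 0, -∞]
  [-12, -∞, -19, 0]
D(1):
  [0, -8, -∞, -14]
  [-8, 0, -∞, 0]
  [-13, -21, 0, -27]
  [-12, -20, -19, 0]
D(2):
  [0, -8, -∞, -8]
  [-8, 0, -∞, 0]
  [-13, -21, 0, -21]
  [-12, -20, -19, 0]
D(3):
  [0, -8, -∞, -8]
  [-8, 0, -∞, 0]
  [-13, -21, 0, -21]
  [-12, -20, -19, 0]
D(4):
  [0, -8, -27, -8]
  [-8, 0, -19, 0]
  [-13, -21, 0, -21]
  [-12, -20, -19, 0]
Answer: T*[0][2] = -27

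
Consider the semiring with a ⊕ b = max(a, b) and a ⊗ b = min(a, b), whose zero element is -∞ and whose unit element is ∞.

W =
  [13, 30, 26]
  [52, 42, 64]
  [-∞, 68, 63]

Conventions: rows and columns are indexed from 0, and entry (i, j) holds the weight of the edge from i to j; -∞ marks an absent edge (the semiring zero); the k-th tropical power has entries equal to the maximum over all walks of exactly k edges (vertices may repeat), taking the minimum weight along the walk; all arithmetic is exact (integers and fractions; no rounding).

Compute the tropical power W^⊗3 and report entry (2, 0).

W^⊗2:
  [30, 30, 30]
  [42, 64, 63]
  [52, 63, 64]
W^⊗3:
  [30, 30, 30]
  [52, 63, 64]
  [52, 64, 63]
Key observation: the optimum is the walk 2->2->1->0, with weight 63 min 68 min 52 = 52.
Optimal value attained by: walk 2->2->1->0.
Answer: (W^⊗3)[2][0] = 52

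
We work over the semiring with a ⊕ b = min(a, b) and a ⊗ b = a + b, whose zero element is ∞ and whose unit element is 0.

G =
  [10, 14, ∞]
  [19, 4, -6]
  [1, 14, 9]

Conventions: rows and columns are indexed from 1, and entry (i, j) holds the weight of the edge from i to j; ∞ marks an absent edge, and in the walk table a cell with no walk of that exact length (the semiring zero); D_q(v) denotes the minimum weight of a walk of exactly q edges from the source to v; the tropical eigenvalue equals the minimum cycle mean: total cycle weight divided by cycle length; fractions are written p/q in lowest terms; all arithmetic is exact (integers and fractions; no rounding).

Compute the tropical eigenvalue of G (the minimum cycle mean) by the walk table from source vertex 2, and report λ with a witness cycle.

q=0: [∞, 0, ∞]
q=1: [19, 4, -6]
q=2: [-5, 8, -2]
q=3: [-1, 9, 2]
Optimal cycle mean attained by: cycle 1->2->3->1, total 14 + (-6) + 1, length 3.
Answer: λ = 3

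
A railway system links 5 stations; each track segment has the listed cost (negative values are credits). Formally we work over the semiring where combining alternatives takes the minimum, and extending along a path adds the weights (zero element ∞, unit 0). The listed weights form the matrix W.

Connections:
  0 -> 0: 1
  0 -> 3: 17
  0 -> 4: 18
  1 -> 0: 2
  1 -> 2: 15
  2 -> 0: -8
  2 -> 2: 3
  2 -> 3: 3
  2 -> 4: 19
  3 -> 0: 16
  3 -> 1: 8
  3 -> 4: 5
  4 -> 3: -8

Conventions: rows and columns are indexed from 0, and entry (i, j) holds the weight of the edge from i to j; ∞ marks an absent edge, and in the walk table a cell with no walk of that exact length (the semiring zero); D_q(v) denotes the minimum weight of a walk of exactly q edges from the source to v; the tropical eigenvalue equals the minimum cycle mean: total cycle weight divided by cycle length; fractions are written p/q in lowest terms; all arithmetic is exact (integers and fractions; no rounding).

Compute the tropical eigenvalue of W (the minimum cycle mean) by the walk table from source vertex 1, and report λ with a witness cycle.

q=0: [∞, 0, ∞, ∞, ∞]
q=1: [2, ∞, 15, ∞, ∞]
q=2: [3, ∞, 18, 18, 20]
q=3: [4, 26, 21, 12, 21]
q=4: [5, 20, 24, 13, 17]
q=5: [6, 21, 27, 9, 18]
Optimal cycle mean attained by: cycle 3->4->3, total 5 + (-8), length 2.
Answer: λ = -3/2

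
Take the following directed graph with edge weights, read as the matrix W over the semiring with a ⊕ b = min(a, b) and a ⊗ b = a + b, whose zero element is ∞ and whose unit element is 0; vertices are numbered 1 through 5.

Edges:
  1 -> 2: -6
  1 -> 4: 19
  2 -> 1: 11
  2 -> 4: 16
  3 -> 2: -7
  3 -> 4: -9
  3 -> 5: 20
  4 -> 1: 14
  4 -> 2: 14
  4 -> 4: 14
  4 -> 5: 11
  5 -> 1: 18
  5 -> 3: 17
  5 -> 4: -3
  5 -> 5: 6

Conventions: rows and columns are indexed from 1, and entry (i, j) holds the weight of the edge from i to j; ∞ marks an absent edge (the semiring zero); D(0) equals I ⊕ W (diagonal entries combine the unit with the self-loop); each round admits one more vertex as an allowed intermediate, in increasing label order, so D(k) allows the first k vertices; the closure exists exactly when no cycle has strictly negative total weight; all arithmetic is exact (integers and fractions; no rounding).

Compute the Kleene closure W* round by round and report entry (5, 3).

D(0):
  [0, -6, ∞, 19, ∞]
  [11, 0, ∞, 16, ∞]
  [∞, -7, 0, -9, 20]
  [14, 14, ∞, 0, 11]
  [18, ∞, 17, -3, 0]
D(1):
  [0, -6, ∞, 19, ∞]
  [11, 0, ∞, 16, ∞]
  [∞, -7, 0, -9, 20]
  [14, 8, ∞, 0, 11]
  [18, 12, 17, -3, 0]
D(2):
  [0, -6, ∞, 10, ∞]
  [11, 0, ∞, 16, ∞]
  [4, -7, 0, -9, 20]
  [14, 8, ∞, 0, 11]
  [18, 12, 17, -3, 0]
D(3):
  [0, -6, ∞, 10, ∞]
  [11, 0, ∞, 16, ∞]
  [4, -7, 0, -9, 20]
  [14, 8, ∞, 0, 11]
  [18, 10, 17, -3, 0]
D(4):
  [0, -6, ∞, 10, 21]
  [11, 0, ∞, 16, 27]
  [4, -7, 0, -9, 2]
  [14, 8, ∞, 0, 11]
  [11, 5, 17, -3, 0]
D(5):
  [0, -6, 38, 10, 21]
  [11, 0, 44, 16, 27]
  [4, -7, 0, -9, 2]
  [14, 8, 28, 0, 11]
  [11, 5, 17, -3, 0]
Answer: W*[5][3] = 17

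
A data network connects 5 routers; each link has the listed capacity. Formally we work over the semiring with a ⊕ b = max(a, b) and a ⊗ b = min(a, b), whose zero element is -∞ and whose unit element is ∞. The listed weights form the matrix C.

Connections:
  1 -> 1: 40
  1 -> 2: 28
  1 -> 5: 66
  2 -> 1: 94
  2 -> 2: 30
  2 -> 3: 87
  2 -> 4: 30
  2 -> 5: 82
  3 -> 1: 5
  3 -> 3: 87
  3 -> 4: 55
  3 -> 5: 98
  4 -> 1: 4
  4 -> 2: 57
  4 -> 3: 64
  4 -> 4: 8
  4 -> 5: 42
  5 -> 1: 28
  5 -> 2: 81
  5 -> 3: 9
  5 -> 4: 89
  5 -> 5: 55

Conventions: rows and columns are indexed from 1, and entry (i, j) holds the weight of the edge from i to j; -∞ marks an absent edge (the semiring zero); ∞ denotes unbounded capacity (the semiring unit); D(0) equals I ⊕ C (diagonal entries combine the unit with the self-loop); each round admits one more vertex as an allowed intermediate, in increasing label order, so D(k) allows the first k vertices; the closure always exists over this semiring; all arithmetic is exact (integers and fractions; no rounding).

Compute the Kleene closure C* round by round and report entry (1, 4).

D(0):
  [∞, 28, -∞, -∞, 66]
  [94, ∞, 87, 30, 82]
  [5, -∞, ∞, 55, 98]
  [4, 57, 64, ∞, 42]
  [28, 81, 9, 89, ∞]
D(1):
  [∞, 28, -∞, -∞, 66]
  [94, ∞, 87, 30, 82]
  [5, 5, ∞, 55, 98]
  [4, 57, 64, ∞, 42]
  [28, 81, 9, 89, ∞]
D(2):
  [∞, 28, 28, 28, 66]
  [94, ∞, 87, 30, 82]
  [5, 5, ∞, 55, 98]
  [57, 57, 64, ∞, 57]
  [81, 81, 81, 89, ∞]
D(3):
  [∞, 28, 28, 28, 66]
  [94, ∞, 87, 55, 87]
  [5, 5, ∞, 55, 98]
  [57, 57, 64, ∞, 64]
  [81, 81, 81, 89, ∞]
D(4):
  [∞, 28, 28, 28, 66]
  [94, ∞, 87, 55, 87]
  [55, 55, ∞, 55, 98]
  [57, 57, 64, ∞, 64]
  [81, 81, 81, 89, ∞]
D(5):
  [∞, 66, 66, 66, 66]
  [94, ∞, 87, 87, 87]
  [81, 81, ∞, 89, 98]
  [64, 64, 64, ∞, 64]
  [81, 81, 81, 89, ∞]
Answer: C*[1][4] = 66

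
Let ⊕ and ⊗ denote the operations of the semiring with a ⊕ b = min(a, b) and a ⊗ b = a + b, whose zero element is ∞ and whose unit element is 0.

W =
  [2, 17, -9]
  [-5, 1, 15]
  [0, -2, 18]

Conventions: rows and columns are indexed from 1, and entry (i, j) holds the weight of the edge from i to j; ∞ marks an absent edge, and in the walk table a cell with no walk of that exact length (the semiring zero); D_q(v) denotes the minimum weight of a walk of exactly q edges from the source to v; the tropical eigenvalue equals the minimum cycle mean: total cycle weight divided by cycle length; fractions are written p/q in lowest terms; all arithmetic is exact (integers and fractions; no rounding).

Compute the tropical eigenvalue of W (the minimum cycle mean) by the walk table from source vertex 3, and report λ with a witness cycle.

q=0: [∞, ∞, 0]
q=1: [0, -2, 18]
q=2: [-7, -1, -9]
q=3: [-9, -11, -16]
Optimal cycle mean attained by: cycle 1->3->2->1, total (-9) + (-2) + (-5), length 3.
Answer: λ = -16/3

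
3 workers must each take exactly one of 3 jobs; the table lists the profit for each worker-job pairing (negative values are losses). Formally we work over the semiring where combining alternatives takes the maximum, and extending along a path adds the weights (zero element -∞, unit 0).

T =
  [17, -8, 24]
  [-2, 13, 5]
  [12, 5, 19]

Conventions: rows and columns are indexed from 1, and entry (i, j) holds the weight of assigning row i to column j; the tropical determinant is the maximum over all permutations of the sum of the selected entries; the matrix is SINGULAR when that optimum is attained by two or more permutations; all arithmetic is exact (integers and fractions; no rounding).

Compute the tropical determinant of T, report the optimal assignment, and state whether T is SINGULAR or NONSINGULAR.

σ = (1, 2, 3): 17 + 13 + 19 = 49
σ = (1, 3, 2): 17 + 5 + 5 = 27
σ = (2, 1, 3): (-8) + (-2) + 19 = 9
σ = (2, 3, 1): (-8) + 5 + 12 = 9
σ = (3, 1, 2): 24 + (-2) + 5 = 27
σ = (3, 2, 1): 24 + 13 + 12 = 49
Optimal value attained by: σ = (1, 2, 3).
Answer: det⊕(T) = 49; verdict: SINGULAR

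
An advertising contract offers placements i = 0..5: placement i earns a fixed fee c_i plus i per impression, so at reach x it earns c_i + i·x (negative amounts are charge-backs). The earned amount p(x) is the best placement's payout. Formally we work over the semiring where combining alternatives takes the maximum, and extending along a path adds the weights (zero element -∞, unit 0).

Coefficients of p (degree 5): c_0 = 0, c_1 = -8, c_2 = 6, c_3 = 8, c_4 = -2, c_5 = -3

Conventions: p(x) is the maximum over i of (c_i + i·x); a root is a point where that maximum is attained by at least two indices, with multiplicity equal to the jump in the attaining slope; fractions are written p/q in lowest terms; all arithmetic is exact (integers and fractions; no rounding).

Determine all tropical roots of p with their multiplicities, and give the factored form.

hull edge (i=0, c=0) to (i=2, c=6): slope 3, span 2
hull edge (i=2, c=6) to (i=3, c=8): slope 2, span 1
hull edge (i=3, c=8) to (i=5, c=-3): slope -11/2, span 2
Factored form: p(x) = -3 ⊗ (x ⊕ (-3)) ⊗ (x ⊕ (-3)) ⊗ (x ⊕ (-2)) ⊗ (x ⊕ 11/2) ⊗ (x ⊕ 11/2)
Answer: roots = -3 (mult 2), -2 (mult 1), 11/2 (mult 2)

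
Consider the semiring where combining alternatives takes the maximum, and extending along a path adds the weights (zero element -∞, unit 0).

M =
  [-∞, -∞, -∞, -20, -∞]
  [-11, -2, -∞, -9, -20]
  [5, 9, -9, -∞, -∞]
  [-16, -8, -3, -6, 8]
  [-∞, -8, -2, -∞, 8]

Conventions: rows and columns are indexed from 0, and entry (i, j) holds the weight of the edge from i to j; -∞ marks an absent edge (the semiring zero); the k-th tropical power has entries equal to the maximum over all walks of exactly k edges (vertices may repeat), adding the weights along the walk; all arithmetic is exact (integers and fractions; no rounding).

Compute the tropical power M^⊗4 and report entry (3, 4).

M^⊗2:
  [-36, -28, -23, -26, -12]
  [-13, -4, -12, -11, -1]
  [-2, 7, -18, 0, -11]
  [2, 6, 6, -12, 16]
  [3, 7, 6, -17, 16]
M^⊗3:
  [-18, -14, -14, -32, -4]
  [-7, -3, -3, -13, 7]
  [-4, 5, -3, -2, 8]
  [11, 15, 14, -3, 24]
  [11, 15, 14, -2, 24]
M^⊗4:
  [-9, -5, -6, -23, 4]
  [2, 6, 5, -12, 15]
  [2, 6, 6, -4, 16]
  [19, 23, 22, 6, 32]
  [19, 23, 22, 6, 32]
Key observation: the optimum is the walk 3->4->4->4->4, with weight 8 + 8 + 8 + 8 = 32.
Optimal value attained by: walk 3->4->4->4->4.
Answer: (M^⊗4)[3][4] = 32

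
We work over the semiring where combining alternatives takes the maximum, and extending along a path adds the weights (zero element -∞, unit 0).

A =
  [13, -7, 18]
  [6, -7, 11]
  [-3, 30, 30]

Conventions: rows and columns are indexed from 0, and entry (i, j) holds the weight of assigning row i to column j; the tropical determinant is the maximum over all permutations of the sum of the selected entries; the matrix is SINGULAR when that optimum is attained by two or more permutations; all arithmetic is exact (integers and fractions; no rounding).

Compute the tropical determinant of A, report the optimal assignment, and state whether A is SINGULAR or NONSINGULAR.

σ = (0, 1, 2): 13 + (-7) + 30 = 36
σ = (0, 2, 1): 13 + 11 + 30 = 54
σ = (1, 0, 2): (-7) + 6 + 30 = 29
σ = (1, 2, 0): (-7) + 11 + (-3) = 1
σ = (2, 0, 1): 18 + 6 + 30 = 54
σ = (2, 1, 0): 18 + (-7) + (-3) = 8
Optimal value attained by: σ = (0, 2, 1).
Answer: det⊕(A) = 54; verdict: SINGULAR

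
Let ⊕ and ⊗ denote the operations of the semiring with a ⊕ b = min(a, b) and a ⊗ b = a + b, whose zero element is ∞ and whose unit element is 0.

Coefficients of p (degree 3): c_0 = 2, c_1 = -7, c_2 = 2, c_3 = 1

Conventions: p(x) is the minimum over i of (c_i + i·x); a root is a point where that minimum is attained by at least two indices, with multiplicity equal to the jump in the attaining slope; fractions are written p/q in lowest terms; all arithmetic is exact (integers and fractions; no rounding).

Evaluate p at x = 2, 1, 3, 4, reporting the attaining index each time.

p(2) = min(2+0·2=2, -7+1·2=-5, 2+2·2=6, 1+3·2=7) = -5 (attained by i=1)
p(1) = min(2+0·1=2, -7+1·1=-6, 2+2·1=4, 1+3·1=4) = -6 (attained by i=1)
p(3) = min(2+0·3=2, -7+1·3=-4, 2+2·3=8, 1+3·3=10) = -4 (attained by i=1)
p(4) = min(2+0·4=2, -7+1·4=-3, 2+2·4=10, 1+3·4=13) = -3 (attained by i=1)
Answer: p(2) = -5; p(1) = -6; p(3) = -4; p(4) = -3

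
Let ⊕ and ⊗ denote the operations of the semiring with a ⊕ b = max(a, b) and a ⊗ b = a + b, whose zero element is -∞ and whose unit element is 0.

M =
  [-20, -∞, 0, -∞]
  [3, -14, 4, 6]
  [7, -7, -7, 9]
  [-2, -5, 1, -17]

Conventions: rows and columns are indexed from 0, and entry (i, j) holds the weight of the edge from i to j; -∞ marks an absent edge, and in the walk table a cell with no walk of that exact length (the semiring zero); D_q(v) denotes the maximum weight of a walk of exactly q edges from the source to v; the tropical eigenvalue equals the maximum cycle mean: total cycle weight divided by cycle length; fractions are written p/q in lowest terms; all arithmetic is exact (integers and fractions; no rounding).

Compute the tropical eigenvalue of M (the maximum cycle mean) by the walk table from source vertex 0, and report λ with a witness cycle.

q=0: [0, -∞, -∞, -∞]
q=1: [-20, -∞, 0, -∞]
q=2: [7, -7, -7, 9]
q=3: [7, 4, 10, 2]
q=4: [17, 3, 8, 19]
Optimal cycle mean attained by: cycle 2->3->2, total 9 + 1, length 2.
Answer: λ = 5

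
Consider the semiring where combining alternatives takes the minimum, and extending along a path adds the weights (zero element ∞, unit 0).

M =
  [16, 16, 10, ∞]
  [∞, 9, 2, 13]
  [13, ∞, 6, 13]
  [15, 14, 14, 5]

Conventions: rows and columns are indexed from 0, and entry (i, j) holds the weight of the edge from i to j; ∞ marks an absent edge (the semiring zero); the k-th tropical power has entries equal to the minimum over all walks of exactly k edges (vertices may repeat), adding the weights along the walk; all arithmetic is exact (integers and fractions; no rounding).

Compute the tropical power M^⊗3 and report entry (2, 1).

M^⊗2:
  [23, 25, 16, 23]
  [15, 18, 8, 15]
  [19, 27, 12, 18]
  [20, 19, 16, 10]
M^⊗3:
  [29, 34, 22, 28]
  [21, 27, 14, 20]
  [25, 32, 18, 23]
  [25, 24, 21, 15]
Key observation: the optimum is the walk 2->3->3->1, with weight 13 + 5 + 14 = 32.
Optimal value attained by: walk 2->3->3->1.
Answer: (M^⊗3)[2][1] = 32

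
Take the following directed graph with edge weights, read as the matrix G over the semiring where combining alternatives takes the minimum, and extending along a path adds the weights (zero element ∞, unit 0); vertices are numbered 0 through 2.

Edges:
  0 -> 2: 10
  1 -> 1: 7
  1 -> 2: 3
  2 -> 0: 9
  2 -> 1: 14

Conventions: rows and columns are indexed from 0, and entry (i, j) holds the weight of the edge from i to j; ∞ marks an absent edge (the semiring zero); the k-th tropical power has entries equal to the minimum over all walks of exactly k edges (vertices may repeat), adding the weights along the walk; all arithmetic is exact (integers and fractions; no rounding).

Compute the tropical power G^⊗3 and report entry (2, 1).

G^⊗2:
  [19, 24, ∞]
  [12, 14, 10]
  [∞, 21, 17]
G^⊗3:
  [∞, 31, 27]
  [19, 21, 17]
  [26, 28, 24]
Key observation: the optimum is the walk 2->1->1->1, with weight 14 + 7 + 7 = 28.
Optimal value attained by: walk 2->1->1->1.
Answer: (G^⊗3)[2][1] = 28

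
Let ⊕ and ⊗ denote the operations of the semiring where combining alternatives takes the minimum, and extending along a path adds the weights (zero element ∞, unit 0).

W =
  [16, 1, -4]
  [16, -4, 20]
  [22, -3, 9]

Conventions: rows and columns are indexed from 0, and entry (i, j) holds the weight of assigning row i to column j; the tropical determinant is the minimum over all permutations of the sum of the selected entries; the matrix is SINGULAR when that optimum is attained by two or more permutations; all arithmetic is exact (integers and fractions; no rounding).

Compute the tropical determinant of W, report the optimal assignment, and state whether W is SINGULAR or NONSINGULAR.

σ = (0, 1, 2): 16 + (-4) + 9 = 21
σ = (0, 2, 1): 16 + 20 + (-3) = 33
σ = (1, 0, 2): 1 + 16 + 9 = 26
σ = (1, 2, 0): 1 + 20 + 22 = 43
σ = (2, 0, 1): (-4) + 16 + (-3) = 9
σ = (2, 1, 0): (-4) + (-4) + 22 = 14
Optimal value attained by: σ = (2, 0, 1).
Answer: det⊕(W) = 9; verdict: NONSINGULAR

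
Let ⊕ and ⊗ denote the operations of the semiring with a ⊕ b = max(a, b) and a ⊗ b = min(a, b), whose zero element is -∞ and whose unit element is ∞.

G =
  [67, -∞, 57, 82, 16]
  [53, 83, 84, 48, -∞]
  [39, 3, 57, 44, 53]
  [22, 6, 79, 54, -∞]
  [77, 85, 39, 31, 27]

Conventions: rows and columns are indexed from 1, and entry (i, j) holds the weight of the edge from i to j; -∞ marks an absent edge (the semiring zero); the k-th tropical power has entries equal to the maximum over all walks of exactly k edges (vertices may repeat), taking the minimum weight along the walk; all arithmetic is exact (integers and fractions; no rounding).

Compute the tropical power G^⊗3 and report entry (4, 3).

G^⊗2:
  [67, 16, 79, 67, 53]
  [53, 83, 83, 53, 53]
  [53, 53, 57, 44, 53]
  [39, 6, 57, 54, 53]
  [67, 83, 84, 77, 39]
G^⊗3:
  [67, 53, 67, 67, 53]
  [53, 83, 83, 53, 53]
  [53, 53, 57, 53, 53]
  [53, 53, 57, 54, 53]
  [67, 83, 83, 67, 53]
Key observation: the optimum is the walk 4->3->3->3, with weight 79 min 57 min 57 = 57.
Optimal value attained by: walk 4->3->3->3.
Answer: (G^⊗3)[4][3] = 57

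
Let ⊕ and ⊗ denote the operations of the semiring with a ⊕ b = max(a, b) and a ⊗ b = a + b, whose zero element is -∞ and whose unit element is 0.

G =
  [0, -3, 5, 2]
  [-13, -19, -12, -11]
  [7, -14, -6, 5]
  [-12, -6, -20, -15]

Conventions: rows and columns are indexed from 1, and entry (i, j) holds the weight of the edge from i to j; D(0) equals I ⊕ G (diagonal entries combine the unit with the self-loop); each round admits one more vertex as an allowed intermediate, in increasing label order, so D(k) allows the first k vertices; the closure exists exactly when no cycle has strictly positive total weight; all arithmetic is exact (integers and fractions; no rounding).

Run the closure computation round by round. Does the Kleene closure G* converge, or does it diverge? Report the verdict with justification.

D(0):
  [0, -3, 5, 2]
  [-13, 0, -12, -11]
  [7, -14, 0, 5]
  [-12, -6, -20, 0]
Detection: at round 1, diagonal entry (3, 3) turns strictly positive.
Key observation: the cycle 3->1->3 has total weight 7 + 5, which is strictly positive.
Answer: DIVERGES — positive cycle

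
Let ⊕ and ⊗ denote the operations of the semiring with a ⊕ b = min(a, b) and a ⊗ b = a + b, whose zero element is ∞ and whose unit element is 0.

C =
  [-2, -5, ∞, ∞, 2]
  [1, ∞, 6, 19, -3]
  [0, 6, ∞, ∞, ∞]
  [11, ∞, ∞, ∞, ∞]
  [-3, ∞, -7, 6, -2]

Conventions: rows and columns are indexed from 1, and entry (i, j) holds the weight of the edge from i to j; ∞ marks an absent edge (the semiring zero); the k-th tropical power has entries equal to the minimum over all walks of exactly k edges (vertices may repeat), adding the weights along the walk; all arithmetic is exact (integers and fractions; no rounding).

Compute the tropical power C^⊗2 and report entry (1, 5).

C^⊗2:
  [-4, -7, -5, 8, -8]
  [-6, -4, -10, 3, -5]
  [-2, -5, 12, 25, 2]
  [9, 6, ∞, ∞, 13]
  [-7, -8, -9, 4, -4]
Key observation: the optimum is the walk 1->2->5, with weight (-5) + (-3) = -8.
Optimal value attained by: walk 1->2->5.
Answer: (C^⊗2)[1][5] = -8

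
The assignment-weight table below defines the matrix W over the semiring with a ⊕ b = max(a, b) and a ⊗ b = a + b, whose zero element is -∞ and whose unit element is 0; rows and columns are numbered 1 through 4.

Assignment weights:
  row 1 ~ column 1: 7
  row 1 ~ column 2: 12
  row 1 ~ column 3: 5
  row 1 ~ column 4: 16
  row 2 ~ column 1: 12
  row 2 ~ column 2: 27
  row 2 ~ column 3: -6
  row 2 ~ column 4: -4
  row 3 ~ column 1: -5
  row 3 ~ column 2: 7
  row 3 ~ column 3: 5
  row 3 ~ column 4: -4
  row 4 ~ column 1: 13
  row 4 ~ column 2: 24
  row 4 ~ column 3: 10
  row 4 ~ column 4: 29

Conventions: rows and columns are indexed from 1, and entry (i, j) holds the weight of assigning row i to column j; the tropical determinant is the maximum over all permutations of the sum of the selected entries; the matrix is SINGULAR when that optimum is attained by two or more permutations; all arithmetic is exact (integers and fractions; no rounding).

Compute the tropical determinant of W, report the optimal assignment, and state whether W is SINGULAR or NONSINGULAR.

σ = (1, 2, 3, 4): 7 + 27 + 5 + 29 = 68
σ = (1, 2, 4, 3): 7 + 27 + (-4) + 10 = 40
σ = (1, 3, 2, 4): 7 + (-6) + 7 + 29 = 37
σ = (1, 3, 4, 2): 7 + (-6) + (-4) + 24 = 21
σ = (1, 4, 2, 3): 7 + (-4) + 7 + 10 = 20
σ = (1, 4, 3, 2): 7 + (-4) + 5 + 24 = 32
σ = (2, 1, 3, 4): 12 + 12 + 5 + 29 = 58
σ = (2, 1, 4, 3): 12 + 12 + (-4) + 10 = 30
σ = (2, 3, 1, 4): 12 + (-6) + (-5) + 29 = 30
σ = (2, 3, 4, 1): 12 + (-6) + (-4) + 13 = 15
σ = (2, 4, 1, 3): 12 + (-4) + (-5) + 10 = 13
σ = (2, 4, 3, 1): 12 + (-4) + 5 + 13 = 26
σ = (3, 1, 2, 4): 5 + 12 + 7 + 29 = 53
σ = (3, 1, 4, 2): 5 + 12 + (-4) + 24 = 37
σ = (3, 2, 1, 4): 5 + 27 + (-5) + 29 = 56
σ = (3, 2, 4, 1): 5 + 27 + (-4) + 13 = 41
σ = (3, 4, 1, 2): 5 + (-4) + (-5) + 24 = 20
σ = (3, 4, 2, 1): 5 + (-4) + 7 + 13 = 21
σ = (4, 1, 2, 3): 16 + 12 + 7 + 10 = 45
σ = (4, 1, 3, 2): 16 + 12 + 5 + 24 = 57
σ = (4, 2, 1, 3): 16 + 27 + (-5) + 10 = 48
σ = (4, 2, 3, 1): 16 + 27 + 5 + 13 = 61
σ = (4, 3, 1, 2): 16 + (-6) + (-5) + 24 = 29
σ = (4, 3, 2, 1): 16 + (-6) + 7 + 13 = 30
Optimal value attained by: σ = (1, 2, 3, 4).
Answer: det⊕(W) = 68; verdict: NONSINGULAR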